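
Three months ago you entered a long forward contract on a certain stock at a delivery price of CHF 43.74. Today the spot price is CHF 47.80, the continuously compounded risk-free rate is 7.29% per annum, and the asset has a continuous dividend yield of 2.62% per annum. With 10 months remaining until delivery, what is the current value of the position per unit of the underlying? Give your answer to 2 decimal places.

CHF 5.61

Current fair forward for the remaining 10 months: F = S·e^((r − q)·T), (r − q) = 0.0729 − 0.0262 = 0.0467
F = 47.80 · e^(0.0467 × 10/12) = 47.80 × 1.039684 = 49.6969
Value of long forward = (F − K)·e^(−rT) = (49.6969 − 43.74) · e^(−0.0729·10/12)
= 5.9569 × 0.941058 = 5.61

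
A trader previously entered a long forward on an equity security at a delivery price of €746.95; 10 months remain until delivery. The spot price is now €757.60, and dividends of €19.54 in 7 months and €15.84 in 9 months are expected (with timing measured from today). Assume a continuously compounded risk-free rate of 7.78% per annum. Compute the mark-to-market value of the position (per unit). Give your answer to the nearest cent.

€23.93

PV(remaining dividends) I = 19.54·e^(−0.0778·7/12) + 15.84·e^(−0.0778·9/12) = 33.6152
Current forward F = (S − I)·e^(rT) = (757.60 − 33.6152)·e^(0.0778·10/12) = 723.9848 × 1.066981 = 772.4780
Value (long) = (F − K)·e^(−rT) = (772.4780 − 746.95) × 0.937224 = 23.9255
Value = €23.93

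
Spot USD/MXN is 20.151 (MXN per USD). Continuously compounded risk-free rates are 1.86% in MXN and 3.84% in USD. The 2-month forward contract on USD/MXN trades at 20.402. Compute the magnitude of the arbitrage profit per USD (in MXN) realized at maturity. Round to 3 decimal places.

Fair forward: F* = S·e^(carry·T), with carry = (r_MXN − r_USD) = 0.0186 − 0.0384 = -0.0198
F* = 20.151 · e^(-0.0198 × 2/12) = 20.151 · e^-0.003300 = 20.151 × 0.996705 = 20.0846
Market 20.402 > fair 20.0846: forward overpriced → cash-and-carry (buy spot, short the forward).
At maturity, profit = |F_mkt − F*| = |20.402 − 20.0846| = 0.317 per USD (in MXN)

0.317 per USD (in MXN)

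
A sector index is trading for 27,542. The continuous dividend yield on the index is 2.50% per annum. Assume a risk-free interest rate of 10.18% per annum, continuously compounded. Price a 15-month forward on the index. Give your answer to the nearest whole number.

30,317

F = S·e^((r − q)T) = 27542 · e^((0.1018 − 0.0250) × 15/12)
= 27542 · e^0.096000 = 27542 × 1.100759
F = 30,317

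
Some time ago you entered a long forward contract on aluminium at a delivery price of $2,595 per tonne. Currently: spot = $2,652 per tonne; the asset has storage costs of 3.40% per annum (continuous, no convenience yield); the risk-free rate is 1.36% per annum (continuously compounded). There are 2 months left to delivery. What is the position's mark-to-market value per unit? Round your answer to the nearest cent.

Current fair forward for the remaining 2 months: F = S·e^((r + u)·T), (r + u) = 0.0136 + 0.0340 = 0.0476
F = 2652 · e^(0.0476 × 2/12) = 2652 × 1.00796489 = 2673.1229
Value of long forward = (F − K)·e^(−rT) = (2673.1229 − 2595) · e^(−0.0136·2/12)
= 78.1229 × 0.99773590 = 77.95

$77.95 per tonne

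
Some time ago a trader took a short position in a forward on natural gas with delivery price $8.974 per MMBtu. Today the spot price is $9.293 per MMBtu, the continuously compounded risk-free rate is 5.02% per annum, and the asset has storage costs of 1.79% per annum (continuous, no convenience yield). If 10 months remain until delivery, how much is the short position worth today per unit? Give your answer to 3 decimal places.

-$0.826 per MMBtu

Current fair forward for the remaining 10 months: F = S·e^((r + u)·T), (r + u) = 0.0502 + 0.0179 = 0.0681
F = 9.293 · e^(0.0681 × 10/12) = 9.293 × 1.058391 = 9.8356
Value of long forward = (F − K)·e^(−rT) = (9.8356 − 8.974) · e^(−0.0502·10/12)
= 0.8616 × 0.959030 = 0.826
Short position value = −(long value) = -$0.826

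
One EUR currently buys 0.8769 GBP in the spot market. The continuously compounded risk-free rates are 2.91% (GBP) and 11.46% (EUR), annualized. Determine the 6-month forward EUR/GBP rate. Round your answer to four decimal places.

F = S·e^((r_GBP − r_EUR)T) = 0.8769 · e^((0.0291 − 0.1146) × 6/12)
= 0.8769 · e^-0.042750 = 0.8769 × 0.958151
F = 0.8402 GBP per EUR

0.8402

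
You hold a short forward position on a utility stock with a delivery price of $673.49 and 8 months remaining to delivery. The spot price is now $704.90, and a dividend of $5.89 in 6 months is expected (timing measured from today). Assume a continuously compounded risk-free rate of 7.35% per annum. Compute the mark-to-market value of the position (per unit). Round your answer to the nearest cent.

PV(remaining dividends) I = 5.89·e^(−0.0735·6/12) = 5.6775
Current forward F = (S − I)·e^(rT) = (704.90 − 5.6775)·e^(0.0735·8/12) = 699.2225 × 1.050220 = 734.3375
Value (long) = (F − K)·e^(−rT) = (734.3375 − 673.49) × 0.952181 = 57.9378
Short position value = −(long value) = -$57.94

-$57.94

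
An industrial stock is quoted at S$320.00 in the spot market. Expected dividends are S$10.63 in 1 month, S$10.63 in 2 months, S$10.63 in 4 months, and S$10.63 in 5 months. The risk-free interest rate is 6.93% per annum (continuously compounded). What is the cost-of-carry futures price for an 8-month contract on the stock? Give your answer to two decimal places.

S$291.36

PV(dividends) I = 10.63·e^(−0.0693·1/12) + 10.63·e^(−0.0693·2/12) + 10.63·e^(−0.0693·4/12) + 10.63·e^(−0.0693·5/12)
I = 10.5688 + 10.5079 + 10.3873 + 10.3274 = 41.7914
F = (S − I)·e^(rT) = (320.00 − 41.7914) · e^(0.0693·8/12)
= 278.2086 · e^0.046200 = 278.2086 × 1.047284 = S$291.36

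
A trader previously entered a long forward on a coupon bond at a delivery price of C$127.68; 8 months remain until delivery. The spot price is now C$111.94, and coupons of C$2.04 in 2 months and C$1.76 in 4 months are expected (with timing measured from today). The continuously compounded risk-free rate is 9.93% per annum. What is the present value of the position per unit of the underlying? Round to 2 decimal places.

PV(remaining coupons) I = 2.04·e^(−0.0993·2/12) + 1.76·e^(−0.0993·4/12) = 3.7092
Current forward F = (S − I)·e^(rT) = (111.94 − 3.7092)·e^(0.0993·8/12) = 108.2308 × 1.068440 = 115.6381
Value (long) = (F − K)·e^(−rT) = (115.6381 − 127.68) × 0.935944 = -11.2705
Value = -C$11.27

-C$11.27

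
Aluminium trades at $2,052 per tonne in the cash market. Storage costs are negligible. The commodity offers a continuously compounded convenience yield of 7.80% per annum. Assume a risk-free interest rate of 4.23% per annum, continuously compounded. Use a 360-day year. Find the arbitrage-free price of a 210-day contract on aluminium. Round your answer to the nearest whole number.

Net carry = r + u − y = 0.0423 + 0.0000 − 0.0780 = -0.0357
F = S·e^((r+u−y)T) = 2052 · e^(-0.0357 × 210/360) = 2052 · e^-0.020825
= 2052 × 0.979390 = $2,010 per tonne

$2,010 per tonne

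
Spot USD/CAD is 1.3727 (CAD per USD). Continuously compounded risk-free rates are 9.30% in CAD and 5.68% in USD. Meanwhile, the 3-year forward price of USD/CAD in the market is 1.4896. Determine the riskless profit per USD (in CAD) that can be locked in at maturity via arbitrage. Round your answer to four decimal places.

0.0406 per USD (in CAD)

Fair forward: F* = S·e^(carry·T), with carry = (r_CAD − r_USD) = 0.0930 − 0.0568 = 0.0362
F* = 1.3727 · e^(0.0362 × 3) = 1.3727 · e^0.108600 = 1.3727 × 1.114716 = 1.5302
Market 1.4896 < fair 1.5302: forward underpriced → reverse cash-and-carry (short spot, go long the forward).
At maturity, profit = |F_mkt − F*| = |1.4896 − 1.5302| = 0.0406 per USD (in CAD)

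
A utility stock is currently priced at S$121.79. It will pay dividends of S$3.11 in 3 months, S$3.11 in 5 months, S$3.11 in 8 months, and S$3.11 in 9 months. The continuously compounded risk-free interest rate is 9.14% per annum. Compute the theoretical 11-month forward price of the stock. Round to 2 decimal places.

S$119.53

PV(dividends) I = 3.11·e^(−0.0914·3/12) + 3.11·e^(−0.0914·5/12) + 3.11·e^(−0.0914·8/12) + 3.11·e^(−0.0914·9/12)
I = 3.0397 + 2.9938 + 2.9262 + 2.9040 = 11.8637
F = (S − I)·e^(rT) = (121.79 − 11.8637) · e^(0.0914·11/12)
= 109.9263 · e^0.083783 = 109.9263 × 1.087393 = S$119.53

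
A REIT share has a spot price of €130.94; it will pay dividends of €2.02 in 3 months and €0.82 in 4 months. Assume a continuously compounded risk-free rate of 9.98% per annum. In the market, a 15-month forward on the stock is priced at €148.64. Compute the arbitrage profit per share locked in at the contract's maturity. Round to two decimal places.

PV(dividends) I = 2.02·e^(−0.0998·3/12) + 0.82·e^(−0.0998·4/12) = 2.7634
Fair forward F* = (S − I)·e^(rT) = (130.94 − 2.7634)·e^0.124750 = 128.1766 × 1.132865 = 145.2068
Market €148.64 > fair 145.2068: forward overpriced → cash-and-carry (borrow at r, buy the stock and collect the dividends, short the forward).
Profit at T = |F_mkt − F*| = |148.64 − 145.2068| = €3.43 per share

€3.43 per share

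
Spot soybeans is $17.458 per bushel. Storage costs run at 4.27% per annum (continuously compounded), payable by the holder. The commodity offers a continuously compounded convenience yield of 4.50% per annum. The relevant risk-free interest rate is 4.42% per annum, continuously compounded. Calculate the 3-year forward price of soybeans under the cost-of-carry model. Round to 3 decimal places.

$19.796 per bushel

Net carry = r + u − y = 0.0442 + 0.0427 − 0.0450 = 0.0419
F = S·e^((r+u−y)T) = 17.458 · e^(0.0419 × 3) = 17.458 · e^0.125700
= 17.458 × 1.133942 = $19.796 per bushel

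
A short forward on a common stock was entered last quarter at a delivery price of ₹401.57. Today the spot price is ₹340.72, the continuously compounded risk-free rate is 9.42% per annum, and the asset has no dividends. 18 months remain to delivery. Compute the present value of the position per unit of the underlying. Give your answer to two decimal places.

₹7.93

Current fair forward for the remaining 18 months: F = S·e^(r·T), r = 0.0942
F = 340.72 · e^(0.0942 × 18/12) = 340.72 × 1.151770 = 392.4311
Value of long forward = (F − K)·e^(−rT) = (392.4311 − 401.57) · e^(−0.0942·18/12)
= -9.1389 × 0.868229 = -7.93
Short position value = −(long value) = ₹7.93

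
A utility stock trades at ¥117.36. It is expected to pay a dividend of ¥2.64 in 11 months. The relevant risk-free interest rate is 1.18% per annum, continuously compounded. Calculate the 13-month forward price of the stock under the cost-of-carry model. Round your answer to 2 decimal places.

PV(dividends) I = 2.64·e^(−0.0118·11/12)
I = 2.6116
F = (S − I)·e^(rT) = (117.36 − 2.6116) · e^(0.0118·13/12)
= 114.7484 · e^0.012783 = 114.7484 × 1.012865 = ¥116.22

¥116.22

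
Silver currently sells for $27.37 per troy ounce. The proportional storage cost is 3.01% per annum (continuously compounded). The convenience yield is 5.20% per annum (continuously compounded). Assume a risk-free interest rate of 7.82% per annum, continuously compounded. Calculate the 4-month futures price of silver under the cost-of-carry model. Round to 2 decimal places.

Net carry = r + u − y = 0.0782 + 0.0301 − 0.0520 = 0.0563
F = S·e^((r+u−y)T) = 27.37 · e^(0.0563 × 4/12) = 27.37 · e^0.018767
= 27.37 × 1.018944 = $27.89 per troy ounce

$27.89 per troy ounce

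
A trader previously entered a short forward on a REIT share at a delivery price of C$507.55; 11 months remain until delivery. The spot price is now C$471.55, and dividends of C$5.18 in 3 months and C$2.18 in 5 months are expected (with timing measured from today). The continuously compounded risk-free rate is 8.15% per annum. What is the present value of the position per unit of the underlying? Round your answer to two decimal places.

PV(remaining dividends) I = 5.18·e^(−0.0815·3/12) + 2.18·e^(−0.0815·5/12) = 7.1827
Current forward F = (S − I)·e^(rT) = (471.55 − 7.1827)·e^(0.0815·11/12) = 464.3673 × 1.077570 = 500.3883
Value (long) = (F − K)·e^(−rT) = (500.3883 − 507.55) × 0.928014 = -6.6462
Short position value = −(long value) = C$6.65

C$6.65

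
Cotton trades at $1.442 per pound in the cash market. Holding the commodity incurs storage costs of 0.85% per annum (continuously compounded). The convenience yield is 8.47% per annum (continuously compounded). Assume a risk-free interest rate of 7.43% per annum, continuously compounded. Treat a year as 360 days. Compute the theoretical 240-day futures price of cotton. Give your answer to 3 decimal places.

$1.440 per pound

Net carry = r + u − y = 0.0743 + 0.0085 − 0.0847 = -0.0019
F = S·e^((r+u−y)T) = 1.442 · e^(-0.0019 × 240/360) = 1.442 · e^-0.001267
= 1.442 × 0.998734 = $1.440 per pound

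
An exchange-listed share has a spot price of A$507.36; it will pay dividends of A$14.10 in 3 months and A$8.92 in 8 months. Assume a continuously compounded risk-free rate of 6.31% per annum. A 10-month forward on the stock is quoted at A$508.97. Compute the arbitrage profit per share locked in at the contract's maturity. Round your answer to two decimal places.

PV(dividends) I = 14.10·e^(−0.0631·3/12) + 8.92·e^(−0.0631·8/12) = 22.4319
Fair forward F* = (S − I)·e^(rT) = (507.36 − 22.4319)·e^0.052583 = 484.9281 × 1.053990 = 511.1094
Market A$508.97 < fair 511.1094: forward underpriced → reverse cash-and-carry (short the stock, invest proceeds at r, pay the dividends, go long the forward).
Profit at T = |F_mkt − F*| = |508.97 − 511.1094| = A$2.14 per share

A$2.14 per share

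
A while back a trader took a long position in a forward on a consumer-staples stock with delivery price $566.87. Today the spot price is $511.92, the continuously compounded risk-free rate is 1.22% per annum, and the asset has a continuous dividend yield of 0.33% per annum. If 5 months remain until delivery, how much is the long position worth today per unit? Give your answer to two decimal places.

Current fair forward for the remaining 5 months: F = S·e^((r − q)·T), (r − q) = 0.0122 − 0.0033 = 0.0089
F = 511.92 · e^(0.0089 × 5/12) = 511.92 × 1.003715 = 513.8218
Value of long forward = (F − K)·e^(−rT) = (513.8218 − 566.87) · e^(−0.0122·5/12)
= -53.0482 × 0.994930 = -52.78

-$52.78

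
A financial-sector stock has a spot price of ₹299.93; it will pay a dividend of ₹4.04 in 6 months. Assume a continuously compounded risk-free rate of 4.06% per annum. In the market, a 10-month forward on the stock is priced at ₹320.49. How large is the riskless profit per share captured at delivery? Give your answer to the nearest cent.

₹14.33 per share

PV(dividends) I = 4.04·e^(−0.0406·6/12) = 3.9588
Fair forward F* = (S − I)·e^(rT) = (299.93 − 3.9588)·e^0.033833 = 295.9712 × 1.034412 = 306.1562
Market ₹320.49 > fair 306.1562: forward overpriced → cash-and-carry (borrow at r, buy the stock and collect the dividends, short the forward).
Profit at T = |F_mkt − F*| = |320.49 − 306.1562| = ₹14.33 per share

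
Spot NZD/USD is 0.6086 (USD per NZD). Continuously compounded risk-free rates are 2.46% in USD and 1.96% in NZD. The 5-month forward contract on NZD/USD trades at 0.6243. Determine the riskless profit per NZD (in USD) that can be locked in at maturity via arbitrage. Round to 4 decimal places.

0.0144 per NZD (in USD)

Fair forward: F* = S·e^(carry·T), with carry = (r_USD − r_NZD) = 0.0246 − 0.0196 = 0.0050
F* = 0.6086 · e^(0.0050 × 5/12) = 0.6086 · e^0.002083 = 0.6086 × 1.002085 = 0.6099
Market 0.6243 > fair 0.6099: forward overpriced → cash-and-carry (buy spot, short the forward).
At maturity, profit = |F_mkt − F*| = |0.6243 − 0.6099| = 0.0144 per NZD (in USD)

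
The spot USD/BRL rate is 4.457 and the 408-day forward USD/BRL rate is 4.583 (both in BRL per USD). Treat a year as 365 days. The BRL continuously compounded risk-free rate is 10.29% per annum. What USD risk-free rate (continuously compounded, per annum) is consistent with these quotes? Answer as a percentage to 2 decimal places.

F = S·e^((r_BRL − r_USD)T) ⇒ r_USD = r_BRL − ln(F/S)/T
ln(4.583/4.457) = 0.027878; /(408/365) = 0.024940
r_USD = 0.1029 − 0.024940 = 0.077960
r_USD = 7.80%

7.80%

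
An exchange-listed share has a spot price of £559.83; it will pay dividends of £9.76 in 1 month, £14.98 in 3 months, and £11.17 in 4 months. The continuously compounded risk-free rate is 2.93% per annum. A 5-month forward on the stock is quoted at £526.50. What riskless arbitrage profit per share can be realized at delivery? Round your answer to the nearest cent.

£4.10 per share

PV(dividends) I = 9.76·e^(−0.0293·1/12) + 14.98·e^(−0.0293·3/12) + 11.17·e^(−0.0293·4/12) = 35.6683
Fair forward F* = (S − I)·e^(rT) = (559.83 − 35.6683)·e^0.012208 = 524.1617 × 1.012283 = 530.6000
Market £526.50 < fair 530.6000: forward underpriced → reverse cash-and-carry (short the stock, invest proceeds at r, pay the dividends, go long the forward).
Profit at T = |F_mkt − F*| = |526.50 − 530.6000| = £4.10 per share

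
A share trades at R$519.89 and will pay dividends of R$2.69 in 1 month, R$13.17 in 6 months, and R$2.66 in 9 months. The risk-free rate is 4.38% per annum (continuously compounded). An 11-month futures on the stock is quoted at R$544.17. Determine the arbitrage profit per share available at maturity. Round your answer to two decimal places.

R$21.86 per share

PV(dividends) I = 2.69·e^(−0.0438·1/12) + 13.17·e^(−0.0438·6/12) + 2.66·e^(−0.0438·9/12) = 18.1390
Fair futures F* = (S − I)·e^(rT) = (519.89 − 18.1390)·e^0.040150 = 501.7510 × 1.040967 = 522.3062
Market R$544.17 > fair 522.3062: forward overpriced → cash-and-carry (borrow at r, buy the stock and collect the dividends, short the forward).
Profit at T = |F_mkt − F*| = |544.17 − 522.3062| = R$21.86 per share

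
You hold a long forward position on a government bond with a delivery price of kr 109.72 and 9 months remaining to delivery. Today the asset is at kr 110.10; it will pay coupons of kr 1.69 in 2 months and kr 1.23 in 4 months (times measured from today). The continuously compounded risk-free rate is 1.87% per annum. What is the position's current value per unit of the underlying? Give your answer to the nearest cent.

-kr 1.00

PV(remaining coupons) I = 1.69·e^(−0.0187·2/12) + 1.23·e^(−0.0187·4/12) = 2.9071
Current forward F = (S − I)·e^(rT) = (110.10 − 2.9071)·e^(0.0187·9/12) = 107.1929 × 1.014124 = 108.7069
Value (long) = (F − K)·e^(−rT) = (108.7069 − 109.72) × 0.986073 = -0.9990
Value = -kr 1.00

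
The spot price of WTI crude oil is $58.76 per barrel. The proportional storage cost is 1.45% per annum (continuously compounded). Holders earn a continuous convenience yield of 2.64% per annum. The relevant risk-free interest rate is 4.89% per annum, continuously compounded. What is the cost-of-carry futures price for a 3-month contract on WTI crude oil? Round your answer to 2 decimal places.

Net carry = r + u − y = 0.0489 + 0.0145 − 0.0264 = 0.0370
F = S·e^((r+u−y)T) = 58.76 · e^(0.0370 × 3/12) = 58.76 · e^0.009250
= 58.76 × 1.009293 = $59.31 per barrel

$59.31 per barrel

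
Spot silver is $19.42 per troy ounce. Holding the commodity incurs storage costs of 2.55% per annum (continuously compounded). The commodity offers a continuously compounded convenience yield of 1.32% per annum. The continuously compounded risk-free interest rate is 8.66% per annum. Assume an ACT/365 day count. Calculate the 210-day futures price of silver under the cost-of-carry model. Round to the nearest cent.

$20.56 per troy ounce

Net carry = r + u − y = 0.0866 + 0.0255 − 0.0132 = 0.0989
F = S·e^((r+u−y)T) = 19.42 · e^(0.0989 × 210/365) = 19.42 · e^0.056901
= 19.42 × 1.058551 = $20.56 per troy ounce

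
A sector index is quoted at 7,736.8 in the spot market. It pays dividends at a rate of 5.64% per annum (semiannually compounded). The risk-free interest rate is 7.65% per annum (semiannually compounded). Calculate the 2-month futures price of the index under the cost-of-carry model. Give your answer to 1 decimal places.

F = S · (1+r/2)^(2T) / (1+q/2)^(2T)
= 7736.8 × 1.012591 / 1.009313 = 7736.8 × 1.003248
F = 7,761.9

7,761.9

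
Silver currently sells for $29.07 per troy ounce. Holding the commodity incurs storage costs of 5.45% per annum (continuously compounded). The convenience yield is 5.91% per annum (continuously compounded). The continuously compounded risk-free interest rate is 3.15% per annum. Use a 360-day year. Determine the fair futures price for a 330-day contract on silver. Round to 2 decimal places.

Net carry = r + u − y = 0.0315 + 0.0545 − 0.0591 = 0.0269
F = S·e^((r+u−y)T) = 29.07 · e^(0.0269 × 330/360) = 29.07 · e^0.024658
= 29.07 × 1.024965 = $29.80 per troy ounce

$29.80 per troy ounce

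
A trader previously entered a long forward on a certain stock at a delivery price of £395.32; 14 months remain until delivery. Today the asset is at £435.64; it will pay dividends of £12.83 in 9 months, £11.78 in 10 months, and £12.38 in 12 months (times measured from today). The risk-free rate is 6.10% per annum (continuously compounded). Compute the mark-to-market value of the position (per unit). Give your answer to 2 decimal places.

PV(remaining dividends) I = 12.83·e^(−0.0610·9/12) + 11.78·e^(−0.0610·10/12) + 12.38·e^(−0.0610·12/12) = 35.0998
Current forward F = (S − I)·e^(rT) = (435.64 − 35.0998)·e^(0.0610·14/12) = 400.5402 × 1.073760 = 430.0840
Value (long) = (F − K)·e^(−rT) = (430.0840 − 395.32) × 0.931307 = 32.3760
Value = £32.38

£32.38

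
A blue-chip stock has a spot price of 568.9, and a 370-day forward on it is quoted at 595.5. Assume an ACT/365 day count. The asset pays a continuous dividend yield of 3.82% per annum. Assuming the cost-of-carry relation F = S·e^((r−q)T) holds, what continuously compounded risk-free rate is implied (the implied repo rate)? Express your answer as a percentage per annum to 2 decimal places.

8.33%

From F = S·e^((r−q)T): (r − q) = ln(F/S)/T
ln(595.5/568.9) = ln(1.046757) = 0.045697
(r − q) = 0.045697 / (370/365) = 0.045079
r = ln(F/S)/T + q = 0.045079 + 0.0382 = 0.083279
r = 8.33%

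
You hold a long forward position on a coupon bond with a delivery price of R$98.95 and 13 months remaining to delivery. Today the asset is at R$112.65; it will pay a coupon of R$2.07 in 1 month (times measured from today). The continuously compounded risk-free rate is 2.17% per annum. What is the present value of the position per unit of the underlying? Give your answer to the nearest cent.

PV(remaining coupons) I = 2.07·e^(−0.0217·1/12) = 2.0663
Current forward F = (S − I)·e^(rT) = (112.65 − 2.0663)·e^(0.0217·13/12) = 110.5837 × 1.023787 = 113.2142
Value (long) = (F − K)·e^(−rT) = (113.2142 − 98.95) × 0.976766 = 13.9328
Value = R$13.93

R$13.93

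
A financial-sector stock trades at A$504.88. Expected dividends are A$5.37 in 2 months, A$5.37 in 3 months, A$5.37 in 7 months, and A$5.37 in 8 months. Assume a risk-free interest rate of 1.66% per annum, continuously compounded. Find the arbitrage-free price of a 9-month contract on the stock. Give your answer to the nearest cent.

A$489.61

PV(dividends) I = 5.37·e^(−0.0166·2/12) + 5.37·e^(−0.0166·3/12) + 5.37·e^(−0.0166·7/12) + 5.37·e^(−0.0166·8/12)
I = 5.3552 + 5.3478 + 5.3183 + 5.3109 = 21.3322
F = (S − I)·e^(rT) = (504.88 − 21.3322) · e^(0.0166·9/12)
= 483.5478 · e^0.012450 = 483.5478 × 1.012528 = A$489.61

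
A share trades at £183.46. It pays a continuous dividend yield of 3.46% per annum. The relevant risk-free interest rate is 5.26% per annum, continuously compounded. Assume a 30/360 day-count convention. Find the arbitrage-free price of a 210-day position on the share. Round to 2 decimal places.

F = S·e^((r − q)T) = 183.46 · e^((0.0526 − 0.0346) × 210/360)
= 183.46 · e^0.010500 = 183.46 × 1.010555
F = £185.40

£185.40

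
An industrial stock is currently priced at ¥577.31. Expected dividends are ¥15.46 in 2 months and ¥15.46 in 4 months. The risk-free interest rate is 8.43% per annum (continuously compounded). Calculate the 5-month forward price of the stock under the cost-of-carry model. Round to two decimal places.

¥566.59

PV(dividends) I = 15.46·e^(−0.0843·2/12) + 15.46·e^(−0.0843·4/12)
I = 15.2443 + 15.0316 = 30.2759
F = (S − I)·e^(rT) = (577.31 − 30.2759) · e^(0.0843·5/12)
= 547.0341 · e^0.035125 = 547.0341 × 1.035749 = ¥566.59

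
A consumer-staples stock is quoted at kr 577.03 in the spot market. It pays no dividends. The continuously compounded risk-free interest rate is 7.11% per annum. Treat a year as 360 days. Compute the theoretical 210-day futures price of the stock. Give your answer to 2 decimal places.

kr 601.47

F = S·e^(rT) = 577.03 · e^(0.0711 × 210/360)
= 577.03 · e^0.041475 = 577.03 × 1.042347
F = kr 601.47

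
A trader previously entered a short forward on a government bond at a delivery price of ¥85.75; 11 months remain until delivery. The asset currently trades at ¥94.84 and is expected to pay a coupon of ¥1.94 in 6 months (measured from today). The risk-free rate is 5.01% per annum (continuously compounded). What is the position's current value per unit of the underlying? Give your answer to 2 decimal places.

-¥11.05

PV(remaining coupons) I = 1.94·e^(−0.0501·6/12) = 1.8920
Current forward F = (S − I)·e^(rT) = (94.84 − 1.8920)·e^(0.0501·11/12) = 92.9480 × 1.046996 = 97.3162
Value (long) = (F − K)·e^(−rT) = (97.3162 − 85.75) × 0.955114 = 11.0470
Short position value = −(long value) = -¥11.05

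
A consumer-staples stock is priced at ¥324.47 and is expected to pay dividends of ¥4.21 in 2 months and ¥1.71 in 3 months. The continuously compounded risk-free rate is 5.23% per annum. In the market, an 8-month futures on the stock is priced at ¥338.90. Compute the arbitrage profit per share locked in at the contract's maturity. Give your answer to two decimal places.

PV(dividends) I = 4.21·e^(−0.0523·2/12) + 1.71·e^(−0.0523·3/12) = 5.8612
Fair futures F* = (S − I)·e^(rT) = (324.47 − 5.8612)·e^0.034867 = 318.6088 × 1.035482 = 329.9137
Market ¥338.90 > fair 329.9137: forward overpriced → cash-and-carry (borrow at r, buy the stock and collect the dividends, short the forward).
Profit at T = |F_mkt − F*| = |338.90 − 329.9137| = ¥8.99 per share

¥8.99 per share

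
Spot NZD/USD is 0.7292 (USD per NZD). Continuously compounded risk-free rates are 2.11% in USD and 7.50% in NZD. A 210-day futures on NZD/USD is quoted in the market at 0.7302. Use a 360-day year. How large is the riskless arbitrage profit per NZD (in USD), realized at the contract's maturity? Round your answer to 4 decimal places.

0.0236 per NZD (in USD)

Fair futures: F* = S·e^(carry·T), with carry = (r_USD − r_NZD) = 0.0211 − 0.0750 = -0.0539
F* = 0.7292 · e^(-0.0539 × 210/360) = 0.7292 · e^-0.031442 = 0.7292 × 0.969047 = 0.7066
Market 0.7302 > fair 0.7066: forward overpriced → cash-and-carry (buy spot, short the forward).
At maturity, profit = |F_mkt − F*| = |0.7302 − 0.7066| = 0.0236 per NZD (in USD)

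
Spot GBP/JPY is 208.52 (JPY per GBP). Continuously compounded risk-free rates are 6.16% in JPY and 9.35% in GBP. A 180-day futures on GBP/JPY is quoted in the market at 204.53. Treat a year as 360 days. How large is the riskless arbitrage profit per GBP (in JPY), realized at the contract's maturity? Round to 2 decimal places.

Fair futures: F* = S·e^(carry·T), with carry = (r_JPY − r_GBP) = 0.0616 − 0.0935 = -0.0319
F* = 208.52 · e^(-0.0319 × 180/360) = 208.52 · e^-0.015950 = 208.52 × 0.984177 = 205.2206
Market 204.53 < fair 205.2206: forward underpriced → reverse cash-and-carry (short spot, go long the forward).
At maturity, profit = |F_mkt − F*| = |204.53 − 205.2206| = 0.69 per GBP (in JPY)

0.69 per GBP (in JPY)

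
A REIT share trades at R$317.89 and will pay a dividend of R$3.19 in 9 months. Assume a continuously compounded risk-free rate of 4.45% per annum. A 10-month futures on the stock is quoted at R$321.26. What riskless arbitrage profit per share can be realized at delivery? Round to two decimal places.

R$5.44 per share

PV(dividends) I = 3.19·e^(−0.0445·9/12) = 3.0853
Fair futures F* = (S − I)·e^(rT) = (317.89 − 3.0853)·e^0.037083 = 314.8047 × 1.037779 = 326.6977
Market R$321.26 < fair 326.6977: forward underpriced → reverse cash-and-carry (short the stock, invest proceeds at r, pay the dividends, go long the forward).
Profit at T = |F_mkt − F*| = |321.26 − 326.6977| = R$5.44 per share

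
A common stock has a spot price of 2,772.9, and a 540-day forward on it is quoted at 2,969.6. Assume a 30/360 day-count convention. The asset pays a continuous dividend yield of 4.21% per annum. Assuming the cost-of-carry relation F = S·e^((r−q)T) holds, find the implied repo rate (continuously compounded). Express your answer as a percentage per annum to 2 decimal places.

From F = S·e^((r−q)T): (r − q) = ln(F/S)/T
ln(2969.6/2772.9) = ln(1.070937) = 0.068534
(r − q) = 0.068534 / (540/360) = 0.045689
r = ln(F/S)/T + q = 0.045689 + 0.0421 = 0.087789
r = 8.78%

8.78%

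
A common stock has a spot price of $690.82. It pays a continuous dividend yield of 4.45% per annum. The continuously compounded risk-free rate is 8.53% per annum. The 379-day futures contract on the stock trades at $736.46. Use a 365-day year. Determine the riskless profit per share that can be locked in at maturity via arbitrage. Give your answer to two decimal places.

$15.74 per share

Fair futures: F* = S·e^(carry·T), with carry = (r − q) = 0.0853 − 0.0445 = 0.0408
F* = 690.82 · e^(0.0408 × 379/365) = 690.82 · e^0.042365 = 690.82 × 1.043275 = $720.7152
Market $736.46 > fair $720.7152: forward overpriced → cash-and-carry (buy spot, short the forward).
At maturity, profit = |F_mkt − F*| = |736.46 − 720.7152| = $15.74 per share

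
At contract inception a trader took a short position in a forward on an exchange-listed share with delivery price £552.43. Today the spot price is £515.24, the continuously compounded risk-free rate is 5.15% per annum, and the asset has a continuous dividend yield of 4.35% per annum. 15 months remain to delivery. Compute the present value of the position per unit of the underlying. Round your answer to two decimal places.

Current fair forward for the remaining 15 months: F = S·e^((r − q)·T), (r − q) = 0.0515 − 0.0435 = 0.0080
F = 515.24 · e^(0.0080 × 15/12) = 515.24 × 1.010050 = 520.4182
Value of long forward = (F − K)·e^(−rT) = (520.4182 − 552.43) · e^(−0.0515·15/12)
= -32.0118 × 0.937653 = -30.02
Short position value = −(long value) = £30.02

£30.02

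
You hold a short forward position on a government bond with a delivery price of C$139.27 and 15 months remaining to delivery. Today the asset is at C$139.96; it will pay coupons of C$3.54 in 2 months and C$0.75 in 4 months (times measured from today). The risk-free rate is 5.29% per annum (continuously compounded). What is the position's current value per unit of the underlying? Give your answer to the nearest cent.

-C$5.36

PV(remaining coupons) I = 3.54·e^(−0.0529·2/12) + 0.75·e^(−0.0529·4/12) = 4.2458
Current forward F = (S − I)·e^(rT) = (139.96 − 4.2458)·e^(0.0529·15/12) = 135.7142 × 1.068360 = 144.9916
Value (long) = (F − K)·e^(−rT) = (144.9916 − 139.27) × 0.936014 = 5.3555
Short position value = −(long value) = -C$5.36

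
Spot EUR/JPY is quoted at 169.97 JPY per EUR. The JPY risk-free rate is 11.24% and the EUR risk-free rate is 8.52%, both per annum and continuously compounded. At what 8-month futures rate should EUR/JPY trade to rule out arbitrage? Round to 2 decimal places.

F = S·e^((r_JPY − r_EUR)T) = 169.97 · e^((0.1124 − 0.0852) × 8/12)
= 169.97 · e^0.018133 = 169.97 × 1.018298
F = 173.08 JPY per EUR

173.08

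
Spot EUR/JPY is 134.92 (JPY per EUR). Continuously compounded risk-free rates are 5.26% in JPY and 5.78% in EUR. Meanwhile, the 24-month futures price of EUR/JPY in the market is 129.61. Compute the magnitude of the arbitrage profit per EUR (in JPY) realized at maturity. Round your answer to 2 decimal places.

3.91 per EUR (in JPY)

Fair futures: F* = S·e^(carry·T), with carry = (r_JPY − r_EUR) = 0.0526 − 0.0578 = -0.0052
F* = 134.92 · e^(-0.0052 × 24/12) = 134.92 · e^-0.010400 = 134.92 × 0.989654 = 133.5241
Market 129.61 < fair 133.5241: forward underpriced → reverse cash-and-carry (short spot, go long the forward).
At maturity, profit = |F_mkt − F*| = |129.61 − 133.5241| = 3.91 per EUR (in JPY)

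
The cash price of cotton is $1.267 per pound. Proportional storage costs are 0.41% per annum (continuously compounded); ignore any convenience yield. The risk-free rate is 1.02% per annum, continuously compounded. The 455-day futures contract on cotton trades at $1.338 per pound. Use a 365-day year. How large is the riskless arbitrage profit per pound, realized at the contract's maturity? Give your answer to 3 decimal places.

$0.048 per pound

Fair futures: F* = S·e^(carry·T), with carry = (r + u) = 0.0102 + 0.0041 = 0.0143
F* = 1.267 · e^(0.0143 × 455/365) = 1.267 · e^0.017826 = 1.267 × 1.017986 = $1.2898
Market $1.338 > fair $1.2898: forward overpriced → cash-and-carry (buy spot, short the forward).
At maturity, profit = |F_mkt − F*| = |1.338 − 1.2898| = $0.048 per pound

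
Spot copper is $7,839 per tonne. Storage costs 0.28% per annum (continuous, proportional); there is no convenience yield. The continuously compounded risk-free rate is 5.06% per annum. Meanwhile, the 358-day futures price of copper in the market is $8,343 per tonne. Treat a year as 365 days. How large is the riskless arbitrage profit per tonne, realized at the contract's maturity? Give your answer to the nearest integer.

Fair futures: F* = S·e^(carry·T), with carry = (r + u) = 0.0506 + 0.0028 = 0.0534
F* = 7839 · e^(0.0534 × 358/365) = 7839 · e^0.052376 = 7839 × 1.053772 = $8260.5187
Market $8343 > fair $8260.5187: forward overpriced → cash-and-carry (buy spot, short the forward).
At maturity, profit = |F_mkt − F*| = |8343 − 8260.5187| = $82 per tonne

$82 per tonne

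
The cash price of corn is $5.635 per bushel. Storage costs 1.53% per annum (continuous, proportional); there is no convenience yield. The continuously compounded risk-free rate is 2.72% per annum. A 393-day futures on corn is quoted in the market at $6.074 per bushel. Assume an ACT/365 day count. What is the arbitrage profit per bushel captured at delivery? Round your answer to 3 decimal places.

Fair futures: F* = S·e^(carry·T), with carry = (r + u) = 0.0272 + 0.0153 = 0.0425
F* = 5.635 · e^(0.0425 × 393/365) = 5.635 · e^0.045760 = 5.635 × 1.046823 = $5.8988
Market $6.074 > fair $5.8988: forward overpriced → cash-and-carry (buy spot, short the forward).
At maturity, profit = |F_mkt − F*| = |6.074 − 5.8988| = $0.175 per bushel

$0.175 per bushel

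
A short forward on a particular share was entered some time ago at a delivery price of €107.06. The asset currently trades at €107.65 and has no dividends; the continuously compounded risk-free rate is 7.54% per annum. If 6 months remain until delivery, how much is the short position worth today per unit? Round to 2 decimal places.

-€4.55

Current fair forward for the remaining 6 months: F = S·e^(r·T), r = 0.0754
F = 107.65 · e^(0.0754 × 6/12) = 107.65 × 1.038420 = 111.7859
Value of long forward = (F − K)·e^(−rT) = (111.7859 − 107.06) · e^(−0.0754·6/12)
= 4.7259 × 0.963002 = 4.55
Short position value = −(long value) = -€4.55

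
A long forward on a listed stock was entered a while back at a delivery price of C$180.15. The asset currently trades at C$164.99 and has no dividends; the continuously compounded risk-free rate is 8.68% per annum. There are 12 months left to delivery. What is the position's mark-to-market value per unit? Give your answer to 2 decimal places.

Current fair forward for the remaining 12 months: F = S·e^(r·T), r = 0.0868
F = 164.99 · e^(0.0868 × 12/12) = 164.99 × 1.090679 = 179.9511
Value of long forward = (F − K)·e^(−rT) = (179.9511 − 180.15) · e^(−0.0868·12/12)
= -0.1989 × 0.916860 = -0.18

-C$0.18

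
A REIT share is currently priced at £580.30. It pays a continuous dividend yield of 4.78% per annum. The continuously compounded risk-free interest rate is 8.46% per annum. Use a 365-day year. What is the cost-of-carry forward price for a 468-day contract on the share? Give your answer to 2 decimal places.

£608.34

F = S·e^((r − q)T) = 580.30 · e^((0.0846 − 0.0478) × 468/365)
= 580.30 · e^0.047185 = 580.30 × 1.048316
F = £608.34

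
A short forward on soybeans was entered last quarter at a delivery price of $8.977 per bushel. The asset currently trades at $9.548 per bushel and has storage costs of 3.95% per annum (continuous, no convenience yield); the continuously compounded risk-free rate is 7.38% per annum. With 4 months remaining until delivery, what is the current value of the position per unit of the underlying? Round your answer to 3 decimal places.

-$0.916 per bushel

Current fair forward for the remaining 4 months: F = S·e^((r + u)·T), (r + u) = 0.0738 + 0.0395 = 0.1133
F = 9.548 · e^(0.1133 × 4/12) = 9.548 × 1.038489 = 9.9155
Value of long forward = (F − K)·e^(−rT) = (9.9155 − 8.977) · e^(−0.0738·4/12)
= 0.9385 × 0.975700 = 0.916
Short position value = −(long value) = -$0.916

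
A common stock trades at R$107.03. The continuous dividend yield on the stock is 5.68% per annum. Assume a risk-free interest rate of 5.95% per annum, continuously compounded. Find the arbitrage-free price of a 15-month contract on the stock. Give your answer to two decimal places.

F = S·e^((r − q)T) = 107.03 · e^((0.0595 − 0.0568) × 15/12)
= 107.03 · e^0.003375 = 107.03 × 1.003381
F = R$107.39

R$107.39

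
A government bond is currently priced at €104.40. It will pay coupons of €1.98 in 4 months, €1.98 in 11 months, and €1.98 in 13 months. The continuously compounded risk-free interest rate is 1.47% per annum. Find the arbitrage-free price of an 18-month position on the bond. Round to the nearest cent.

€100.72

PV(coupons) I = 1.98·e^(−0.0147·4/12) + 1.98·e^(−0.0147·11/12) + 1.98·e^(−0.0147·13/12)
I = 1.9703 + 1.9535 + 1.9487 = 5.8725
F = (S − I)·e^(rT) = (104.40 − 5.8725) · e^(0.0147·18/12)
= 98.5275 · e^0.022050 = 98.5275 × 1.022295 = €100.72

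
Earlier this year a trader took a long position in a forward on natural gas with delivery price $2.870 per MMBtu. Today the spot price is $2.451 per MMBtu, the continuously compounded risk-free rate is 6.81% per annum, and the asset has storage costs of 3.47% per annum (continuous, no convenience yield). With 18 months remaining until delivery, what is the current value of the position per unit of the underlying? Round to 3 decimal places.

-$0.009 per MMBtu

Current fair forward for the remaining 18 months: F = S·e^((r + u)·T), (r + u) = 0.0681 + 0.0347 = 0.1028
F = 2.451 · e^(0.1028 × 18/12) = 2.451 × 1.166724 = 2.8596
Value of long forward = (F − K)·e^(−rT) = (2.8596 − 2.870) · e^(−0.0681·18/12)
= -0.0104 × 0.902894 = -0.009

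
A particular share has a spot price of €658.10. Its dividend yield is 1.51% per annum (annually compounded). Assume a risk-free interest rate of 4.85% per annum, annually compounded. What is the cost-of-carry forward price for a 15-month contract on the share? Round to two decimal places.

€685.28

F = S · (1+r)^T / (1+q)^T
= 658.10 × 1.060988 / 1.018910 = 658.10 × 1.041297
F = €685.28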